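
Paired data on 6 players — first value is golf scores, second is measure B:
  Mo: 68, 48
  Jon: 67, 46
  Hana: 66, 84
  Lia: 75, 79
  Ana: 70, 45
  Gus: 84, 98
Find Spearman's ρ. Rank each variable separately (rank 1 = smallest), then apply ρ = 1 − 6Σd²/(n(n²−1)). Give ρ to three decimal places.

0.257

Ranks of variable 1: 3, 2, 1, 5, 4, 6
Ranks of variable 2: 3, 2, 5, 4, 1, 6
d = r₁ − r₂: 0, 0, -4, 1, 3, 0
d²: 0, 0, 16, 1, 9, 0; Σd² = 26
ρ = 1 − 6·26/(6·35) = 1 − 156/210 = 0.257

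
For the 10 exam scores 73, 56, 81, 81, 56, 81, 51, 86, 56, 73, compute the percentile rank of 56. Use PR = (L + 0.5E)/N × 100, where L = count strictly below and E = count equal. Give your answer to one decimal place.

25.0

N = 10.
Strictly below 56: 1. Equal to 56: 3.
PR = (1 + 0.5·3)/10 × 100 = 25.0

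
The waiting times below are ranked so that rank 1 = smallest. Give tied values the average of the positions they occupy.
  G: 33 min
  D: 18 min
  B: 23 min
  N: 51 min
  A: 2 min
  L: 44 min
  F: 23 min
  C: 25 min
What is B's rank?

3.5

Sorted (ascending): 2, 18, 23, 23, 25, 33, 44, 51
The 2 values of 23 occupy positions 3–4 → average rank (3+4)/2 = 3.5.
B has value 23 min → rank 3.5.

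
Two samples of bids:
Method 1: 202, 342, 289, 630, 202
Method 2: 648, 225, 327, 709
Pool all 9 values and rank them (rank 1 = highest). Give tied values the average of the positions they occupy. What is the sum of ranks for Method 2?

15

Sorted (descending): 709, 648, 630, 342, 327, 289, 225, 202, 202
The 2 values of 202 occupy positions 8–9 → average rank (8+9)/2 = 8.5.
Method 2 values → pooled ranks: 648→2, 225→7, 327→5, 709→1
Rank sum = 2 + 7 + 5 + 1 = 15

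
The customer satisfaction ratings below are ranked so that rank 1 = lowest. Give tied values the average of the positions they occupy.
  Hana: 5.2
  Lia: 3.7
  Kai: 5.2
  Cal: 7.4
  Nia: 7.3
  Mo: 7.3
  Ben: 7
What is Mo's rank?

Sorted (ascending): 3.7, 5.2, 5.2, 7, 7.3, 7.3, 7.4
The 2 values of 5.2 occupy positions 2–3 → average rank (2+3)/2 = 2.5.
The 2 values of 7.3 occupy positions 5–6 → average rank (5+6)/2 = 5.5.
Mo has value 7.3 → rank 5.5.

5.5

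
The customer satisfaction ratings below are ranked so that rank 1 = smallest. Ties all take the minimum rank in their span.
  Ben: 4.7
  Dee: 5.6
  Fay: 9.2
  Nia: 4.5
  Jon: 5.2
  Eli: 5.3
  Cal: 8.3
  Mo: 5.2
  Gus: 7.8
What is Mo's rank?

Sorted (ascending): 4.5, 4.7, 5.2, 5.2, 5.3, 5.6, 7.8, 8.3, 9.2
The 2 values of 5.2 occupy positions 3–4 → each gets rank 3.
Mo has value 5.2 → rank 3.

3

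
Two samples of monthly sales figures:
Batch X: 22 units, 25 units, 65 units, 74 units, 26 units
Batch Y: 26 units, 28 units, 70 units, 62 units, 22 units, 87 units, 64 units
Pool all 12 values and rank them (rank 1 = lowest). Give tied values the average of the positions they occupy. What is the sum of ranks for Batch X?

29

Sorted (ascending): 22, 22, 25, 26, 26, 28, 62, 64, 65, 70, 74, 87
The 2 values of 22 occupy positions 1–2 → average rank (1+2)/2 = 1.5.
The 2 values of 26 occupy positions 4–5 → average rank (4+5)/2 = 4.5.
Batch X values → pooled ranks: 22→1.5, 25→3, 65→9, 74→11, 26→4.5
Rank sum = 1.5 + 3 + 9 + 11 + 4.5 = 29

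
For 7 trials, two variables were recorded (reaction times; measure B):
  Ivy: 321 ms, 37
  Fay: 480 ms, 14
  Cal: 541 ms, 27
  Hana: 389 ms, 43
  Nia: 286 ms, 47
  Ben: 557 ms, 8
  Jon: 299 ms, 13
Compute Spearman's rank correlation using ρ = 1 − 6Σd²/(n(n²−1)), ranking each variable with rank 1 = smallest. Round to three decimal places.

Ranks of variable 1: 3, 5, 6, 4, 1, 7, 2
Ranks of variable 2: 5, 3, 4, 6, 7, 1, 2
d = r₁ − r₂: -2, 2, 2, -2, -6, 6, 0
d²: 4, 4, 4, 4, 36, 36, 0; Σd² = 88
ρ = 1 − 6·88/(7·48) = 1 − 528/336 = -0.571

-0.571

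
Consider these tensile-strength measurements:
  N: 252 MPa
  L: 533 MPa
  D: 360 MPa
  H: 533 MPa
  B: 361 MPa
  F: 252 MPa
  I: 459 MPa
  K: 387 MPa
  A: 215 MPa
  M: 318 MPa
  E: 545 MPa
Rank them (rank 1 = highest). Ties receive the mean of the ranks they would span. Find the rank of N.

Sorted (descending): 545, 533, 533, 459, 387, 361, 360, 318, 252, 252, 215
The 2 values of 533 occupy positions 2–3 → average rank (2+3)/2 = 2.5.
The 2 values of 252 occupy positions 9–10 → average rank (9+10)/2 = 9.5.
N has value 252 MPa → rank 9.5.

9.5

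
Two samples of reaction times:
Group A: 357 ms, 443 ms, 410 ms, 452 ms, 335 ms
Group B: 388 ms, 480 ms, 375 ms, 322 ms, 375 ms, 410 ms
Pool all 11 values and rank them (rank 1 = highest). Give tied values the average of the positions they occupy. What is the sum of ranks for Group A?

28.5

Sorted (descending): 480, 452, 443, 410, 410, 388, 375, 375, 357, 335, 322
The 2 values of 410 occupy positions 4–5 → average rank (4+5)/2 = 4.5.
The 2 values of 375 occupy positions 7–8 → average rank (7+8)/2 = 7.5.
Group A values → pooled ranks: 357→9, 443→3, 410→4.5, 452→2, 335→10
Rank sum = 9 + 3 + 4.5 + 2 + 10 = 28.5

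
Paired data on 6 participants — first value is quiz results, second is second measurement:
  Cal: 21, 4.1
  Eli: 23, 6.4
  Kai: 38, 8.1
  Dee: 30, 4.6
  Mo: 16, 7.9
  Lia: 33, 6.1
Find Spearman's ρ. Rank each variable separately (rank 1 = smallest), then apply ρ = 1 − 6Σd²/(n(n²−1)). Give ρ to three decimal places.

0.257

Ranks of variable 1: 2, 3, 6, 4, 1, 5
Ranks of variable 2: 1, 4, 6, 2, 5, 3
d = r₁ − r₂: 1, -1, 0, 2, -4, 2
d²: 1, 1, 0, 4, 16, 4; Σd² = 26
ρ = 1 − 6·26/(6·35) = 1 − 156/210 = 0.257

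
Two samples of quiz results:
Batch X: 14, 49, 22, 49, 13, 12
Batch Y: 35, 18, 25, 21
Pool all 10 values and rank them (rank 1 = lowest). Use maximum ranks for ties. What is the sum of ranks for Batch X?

Sorted (ascending): 12, 13, 14, 18, 21, 22, 25, 35, 49, 49
The 2 values of 49 occupy positions 9–10 → each gets rank 10.
Batch X values → pooled ranks: 14→3, 49→10, 22→6, 49→10, 13→2, 12→1
Rank sum = 3 + 10 + 6 + 10 + 2 + 1 = 32

32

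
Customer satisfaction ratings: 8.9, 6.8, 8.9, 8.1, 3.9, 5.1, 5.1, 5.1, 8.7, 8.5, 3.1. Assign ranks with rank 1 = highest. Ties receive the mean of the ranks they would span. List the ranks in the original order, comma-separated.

Sorted (descending): 8.9, 8.9, 8.7, 8.5, 8.1, 6.8, 5.1, 5.1, 5.1, 3.9, 3.1
The 2 values of 8.9 occupy positions 1–2 → average rank (1+2)/2 = 1.5.
The 3 values of 5.1 occupy positions 7–9 → average rank 8.

1.5, 6, 1.5, 5, 10, 8, 8, 8, 3, 4, 11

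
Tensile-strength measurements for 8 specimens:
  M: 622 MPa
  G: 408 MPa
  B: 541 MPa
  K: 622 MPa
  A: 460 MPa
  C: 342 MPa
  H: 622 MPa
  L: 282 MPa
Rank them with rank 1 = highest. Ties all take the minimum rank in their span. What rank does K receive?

1

Sorted (descending): 622, 622, 622, 541, 460, 408, 342, 282
The 3 values of 622 occupy positions 1–3 → each gets rank 1.
K has value 622 MPa → rank 1.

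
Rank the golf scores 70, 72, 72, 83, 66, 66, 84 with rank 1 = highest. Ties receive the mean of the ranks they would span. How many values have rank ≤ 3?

Sorted (descending): 84, 83, 72, 72, 70, 66, 66
The 2 values of 72 occupy positions 3–4 → average rank (3+4)/2 = 3.5.
The 2 values of 66 occupy positions 6–7 → average rank (6+7)/2 = 6.5.
Ranks ≤ 3: {1, 2} → 2 values.

2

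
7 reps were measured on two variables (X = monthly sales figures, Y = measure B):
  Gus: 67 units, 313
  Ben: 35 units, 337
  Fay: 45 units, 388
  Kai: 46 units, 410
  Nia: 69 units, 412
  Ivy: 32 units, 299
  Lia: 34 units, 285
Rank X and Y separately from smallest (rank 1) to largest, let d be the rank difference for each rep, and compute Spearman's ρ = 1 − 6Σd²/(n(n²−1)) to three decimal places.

Ranks of variable 1: 6, 3, 4, 5, 7, 1, 2
Ranks of variable 2: 3, 4, 5, 6, 7, 2, 1
d = r₁ − r₂: 3, -1, -1, -1, 0, -1, 1
d²: 9, 1, 1, 1, 0, 1, 1; Σd² = 14
ρ = 1 − 6·14/(7·48) = 1 − 84/336 = 0.750

0.750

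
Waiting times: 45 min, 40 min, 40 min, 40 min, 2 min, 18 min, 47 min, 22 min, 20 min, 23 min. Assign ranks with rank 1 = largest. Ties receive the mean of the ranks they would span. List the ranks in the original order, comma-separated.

Sorted (descending): 47, 45, 40, 40, 40, 23, 22, 20, 18, 2
The 3 values of 40 occupy positions 3–5 → average rank 4.

2, 4, 4, 4, 10, 9, 1, 7, 8, 6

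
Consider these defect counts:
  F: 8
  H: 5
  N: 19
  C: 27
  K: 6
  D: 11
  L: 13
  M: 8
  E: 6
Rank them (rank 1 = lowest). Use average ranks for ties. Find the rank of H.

1

Sorted (ascending): 5, 6, 6, 8, 8, 11, 13, 19, 27
The 2 values of 6 occupy positions 2–3 → average rank (2+3)/2 = 2.5.
The 2 values of 8 occupy positions 4–5 → average rank (4+5)/2 = 4.5.
H has value 5 → rank 1.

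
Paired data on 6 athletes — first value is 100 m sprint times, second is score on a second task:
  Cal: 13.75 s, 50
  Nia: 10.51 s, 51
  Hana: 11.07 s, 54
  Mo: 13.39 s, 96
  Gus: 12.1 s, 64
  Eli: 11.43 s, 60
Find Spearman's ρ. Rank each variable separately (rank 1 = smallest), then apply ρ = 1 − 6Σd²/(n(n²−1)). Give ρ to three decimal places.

0.143

Ranks of variable 1: 6, 1, 2, 5, 4, 3
Ranks of variable 2: 1, 2, 3, 6, 5, 4
d = r₁ − r₂: 5, -1, -1, -1, -1, -1
d²: 25, 1, 1, 1, 1, 1; Σd² = 30
ρ = 1 − 6·30/(6·35) = 1 − 180/210 = 0.143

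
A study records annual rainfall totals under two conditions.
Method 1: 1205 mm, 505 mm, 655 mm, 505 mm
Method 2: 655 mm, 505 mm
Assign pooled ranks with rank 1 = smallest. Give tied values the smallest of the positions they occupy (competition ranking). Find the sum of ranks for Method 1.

12

Sorted (ascending): 505, 505, 505, 655, 655, 1205
The 3 values of 505 occupy positions 1–3 → each gets rank 1.
The 2 values of 655 occupy positions 4–5 → each gets rank 4.
Method 1 values → pooled ranks: 1205→6, 505→1, 655→4, 505→1
Rank sum = 6 + 1 + 4 + 1 = 12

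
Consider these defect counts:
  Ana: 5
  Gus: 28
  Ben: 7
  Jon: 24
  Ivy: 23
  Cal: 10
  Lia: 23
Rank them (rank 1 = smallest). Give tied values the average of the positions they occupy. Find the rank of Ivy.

4.5

Sorted (ascending): 5, 7, 10, 23, 23, 24, 28
The 2 values of 23 occupy positions 4–5 → average rank (4+5)/2 = 4.5.
Ivy has value 23 → rank 4.5.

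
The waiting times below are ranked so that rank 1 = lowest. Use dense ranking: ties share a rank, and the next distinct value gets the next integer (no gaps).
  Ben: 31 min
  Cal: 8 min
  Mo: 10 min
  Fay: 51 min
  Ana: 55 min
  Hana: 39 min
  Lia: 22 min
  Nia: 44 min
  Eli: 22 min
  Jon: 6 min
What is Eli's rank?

Sorted (ascending): 6, 8, 10, 22, 22, 31, 39, 44, 51, 55
The 2 values of 22 share dense rank 4.
Remaining distinct values take the next consecutive integers.
Eli has value 22 min → rank 4.

4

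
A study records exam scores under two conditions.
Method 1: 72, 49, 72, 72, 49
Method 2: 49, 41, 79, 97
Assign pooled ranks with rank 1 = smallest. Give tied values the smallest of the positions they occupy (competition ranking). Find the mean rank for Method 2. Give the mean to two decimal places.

5.00

Sorted (ascending): 41, 49, 49, 49, 72, 72, 72, 79, 97
The 3 values of 49 occupy positions 2–4 → each gets rank 2.
The 3 values of 72 occupy positions 5–7 → each gets rank 5.
Method 2 values → pooled ranks: 49→2, 41→1, 79→8, 97→9
Mean rank = (2 + 1 + 8 + 9) / 4 = 5.00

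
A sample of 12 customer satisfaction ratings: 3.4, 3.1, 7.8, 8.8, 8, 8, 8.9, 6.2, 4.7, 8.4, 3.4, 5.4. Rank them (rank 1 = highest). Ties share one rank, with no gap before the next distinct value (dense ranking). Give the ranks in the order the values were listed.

Sorted (descending): 8.9, 8.8, 8.4, 8, 8, 7.8, 6.2, 5.4, 4.7, 3.4, 3.4, 3.1
The 2 values of 8 share dense rank 4.
The 2 values of 3.4 share dense rank 9.
Remaining distinct values take the next consecutive integers.

9, 10, 5, 2, 4, 4, 1, 6, 8, 3, 9, 7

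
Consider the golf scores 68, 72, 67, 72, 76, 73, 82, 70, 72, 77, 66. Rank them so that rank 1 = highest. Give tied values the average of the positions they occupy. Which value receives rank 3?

Sorted (descending): 82, 77, 76, 73, 72, 72, 72, 70, 68, 67, 66
The 3 values of 72 occupy positions 5–7 → average rank 6.
Rank 3 → value 76.

76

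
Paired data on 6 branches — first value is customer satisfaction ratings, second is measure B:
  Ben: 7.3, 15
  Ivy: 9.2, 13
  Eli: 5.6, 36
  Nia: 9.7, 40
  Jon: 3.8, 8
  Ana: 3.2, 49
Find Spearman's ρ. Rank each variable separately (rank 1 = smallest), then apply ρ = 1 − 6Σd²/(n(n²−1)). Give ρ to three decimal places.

Ranks of variable 1: 4, 5, 3, 6, 2, 1
Ranks of variable 2: 3, 2, 4, 5, 1, 6
d = r₁ − r₂: 1, 3, -1, 1, 1, -5
d²: 1, 9, 1, 1, 1, 25; Σd² = 38
ρ = 1 − 6·38/(6·35) = 1 − 228/210 = -0.086

-0.086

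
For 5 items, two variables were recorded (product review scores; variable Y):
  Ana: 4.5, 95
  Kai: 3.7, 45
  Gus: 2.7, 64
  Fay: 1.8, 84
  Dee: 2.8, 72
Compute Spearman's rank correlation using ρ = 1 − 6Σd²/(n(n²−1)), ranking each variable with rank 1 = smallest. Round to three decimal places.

0.100

Ranks of variable 1: 5, 4, 2, 1, 3
Ranks of variable 2: 5, 1, 2, 4, 3
d = r₁ − r₂: 0, 3, 0, -3, 0
d²: 0, 9, 0, 9, 0; Σd² = 18
ρ = 1 − 6·18/(5·24) = 1 − 108/120 = 0.100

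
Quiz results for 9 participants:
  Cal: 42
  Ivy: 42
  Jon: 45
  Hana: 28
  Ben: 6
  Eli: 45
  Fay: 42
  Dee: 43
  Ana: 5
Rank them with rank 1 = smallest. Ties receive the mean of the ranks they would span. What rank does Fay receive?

5

Sorted (ascending): 5, 6, 28, 42, 42, 42, 43, 45, 45
The 3 values of 42 occupy positions 4–6 → average rank 5.
The 2 values of 45 occupy positions 8–9 → average rank (8+9)/2 = 8.5.
Fay has value 42 → rank 5.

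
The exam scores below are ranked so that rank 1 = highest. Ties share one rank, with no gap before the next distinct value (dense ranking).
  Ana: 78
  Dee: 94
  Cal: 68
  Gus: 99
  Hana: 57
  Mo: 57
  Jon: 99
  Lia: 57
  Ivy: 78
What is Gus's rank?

1

Sorted (descending): 99, 99, 94, 78, 78, 68, 57, 57, 57
The 2 values of 99 share dense rank 1.
The 2 values of 78 share dense rank 3.
The 3 values of 57 share dense rank 5.
Remaining distinct values take the next consecutive integers.
Gus has value 99 → rank 1.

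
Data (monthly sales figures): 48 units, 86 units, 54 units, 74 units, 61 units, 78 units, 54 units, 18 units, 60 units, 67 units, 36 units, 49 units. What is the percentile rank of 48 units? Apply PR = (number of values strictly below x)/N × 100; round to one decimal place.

16.7

N = 12.
Strictly below 48: 2. Equal to 48: 1.
PR = 2/12 × 100 = 16.7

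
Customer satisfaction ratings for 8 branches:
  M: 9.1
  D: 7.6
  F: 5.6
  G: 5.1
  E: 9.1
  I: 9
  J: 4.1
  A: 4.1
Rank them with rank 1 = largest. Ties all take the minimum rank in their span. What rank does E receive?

1

Sorted (descending): 9.1, 9.1, 9, 7.6, 5.6, 5.1, 4.1, 4.1
The 2 values of 9.1 occupy positions 1–2 → each gets rank 1.
The 2 values of 4.1 occupy positions 7–8 → each gets rank 7.
E has value 9.1 → rank 1.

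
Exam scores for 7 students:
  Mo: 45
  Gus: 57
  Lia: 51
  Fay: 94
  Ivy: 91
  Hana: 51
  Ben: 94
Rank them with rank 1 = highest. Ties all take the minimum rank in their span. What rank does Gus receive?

4

Sorted (descending): 94, 94, 91, 57, 51, 51, 45
The 2 values of 94 occupy positions 1–2 → each gets rank 1.
The 2 values of 51 occupy positions 5–6 → each gets rank 5.
Gus has value 57 → rank 4.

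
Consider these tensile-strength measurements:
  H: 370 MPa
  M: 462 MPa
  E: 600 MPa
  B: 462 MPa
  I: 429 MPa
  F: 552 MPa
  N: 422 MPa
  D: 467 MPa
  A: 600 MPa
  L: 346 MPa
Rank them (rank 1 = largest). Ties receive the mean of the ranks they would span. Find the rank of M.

Sorted (descending): 600, 600, 552, 467, 462, 462, 429, 422, 370, 346
The 2 values of 600 occupy positions 1–2 → average rank (1+2)/2 = 1.5.
The 2 values of 462 occupy positions 5–6 → average rank (5+6)/2 = 5.5.
M has value 462 MPa → rank 5.5.

5.5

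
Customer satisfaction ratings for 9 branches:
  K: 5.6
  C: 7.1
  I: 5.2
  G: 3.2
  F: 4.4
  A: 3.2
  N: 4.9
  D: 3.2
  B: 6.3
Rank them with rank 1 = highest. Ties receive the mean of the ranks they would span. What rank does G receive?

8

Sorted (descending): 7.1, 6.3, 5.6, 5.2, 4.9, 4.4, 3.2, 3.2, 3.2
The 3 values of 3.2 occupy positions 7–9 → average rank 8.
G has value 3.2 → rank 8.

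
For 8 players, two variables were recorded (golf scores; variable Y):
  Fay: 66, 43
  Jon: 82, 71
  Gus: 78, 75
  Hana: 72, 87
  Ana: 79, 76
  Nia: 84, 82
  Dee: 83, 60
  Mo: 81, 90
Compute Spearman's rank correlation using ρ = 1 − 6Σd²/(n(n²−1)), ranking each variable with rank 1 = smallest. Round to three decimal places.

0.119

Ranks of variable 1: 1, 6, 3, 2, 4, 8, 7, 5
Ranks of variable 2: 1, 3, 4, 7, 5, 6, 2, 8
d = r₁ − r₂: 0, 3, -1, -5, -1, 2, 5, -3
d²: 0, 9, 1, 25, 1, 4, 25, 9; Σd² = 74
ρ = 1 − 6·74/(8·63) = 1 − 444/504 = 0.119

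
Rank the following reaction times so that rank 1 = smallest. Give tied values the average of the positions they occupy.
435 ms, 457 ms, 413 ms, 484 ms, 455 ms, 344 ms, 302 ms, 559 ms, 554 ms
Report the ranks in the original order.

Sorted (ascending): 302, 344, 413, 435, 455, 457, 484, 554, 559
No ties — each value takes its position as its rank.

4, 6, 3, 7, 5, 2, 1, 9, 8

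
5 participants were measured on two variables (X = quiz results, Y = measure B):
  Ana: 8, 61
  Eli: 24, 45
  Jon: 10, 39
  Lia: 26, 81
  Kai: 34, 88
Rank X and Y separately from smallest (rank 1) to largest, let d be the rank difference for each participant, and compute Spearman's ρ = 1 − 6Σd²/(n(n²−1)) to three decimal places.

Ranks of variable 1: 1, 3, 2, 4, 5
Ranks of variable 2: 3, 2, 1, 4, 5
d = r₁ − r₂: -2, 1, 1, 0, 0
d²: 4, 1, 1, 0, 0; Σd² = 6
ρ = 1 − 6·6/(5·24) = 1 − 36/120 = 0.700

0.700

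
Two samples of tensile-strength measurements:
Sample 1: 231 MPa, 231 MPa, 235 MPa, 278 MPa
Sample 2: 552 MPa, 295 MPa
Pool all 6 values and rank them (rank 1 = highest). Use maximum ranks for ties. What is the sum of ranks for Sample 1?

19

Sorted (descending): 552, 295, 278, 235, 231, 231
The 2 values of 231 occupy positions 5–6 → each gets rank 6.
Sample 1 values → pooled ranks: 231→6, 231→6, 235→4, 278→3
Rank sum = 6 + 6 + 4 + 3 = 19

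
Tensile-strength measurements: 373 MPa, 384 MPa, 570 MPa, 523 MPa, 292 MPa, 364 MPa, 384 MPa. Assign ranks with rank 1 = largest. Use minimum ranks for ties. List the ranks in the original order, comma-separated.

5, 3, 1, 2, 7, 6, 3

Sorted (descending): 570, 523, 384, 384, 373, 364, 292
The 2 values of 384 occupy positions 3–4 → each gets rank 3.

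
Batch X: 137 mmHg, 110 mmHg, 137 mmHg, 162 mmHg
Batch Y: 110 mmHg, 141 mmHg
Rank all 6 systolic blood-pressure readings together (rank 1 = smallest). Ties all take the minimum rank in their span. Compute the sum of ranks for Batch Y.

6

Sorted (ascending): 110, 110, 137, 137, 141, 162
The 2 values of 110 occupy positions 1–2 → each gets rank 1.
The 2 values of 137 occupy positions 3–4 → each gets rank 3.
Batch Y values → pooled ranks: 110→1, 141→5
Rank sum = 1 + 5 = 6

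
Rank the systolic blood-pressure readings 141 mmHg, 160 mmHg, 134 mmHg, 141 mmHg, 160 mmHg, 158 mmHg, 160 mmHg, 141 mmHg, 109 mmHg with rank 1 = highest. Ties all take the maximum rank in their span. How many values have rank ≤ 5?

4

Sorted (descending): 160, 160, 160, 158, 141, 141, 141, 134, 109
The 3 values of 160 occupy positions 1–3 → each gets rank 3.
The 3 values of 141 occupy positions 5–7 → each gets rank 7.
Ranks ≤ 5: {3, 3, 3, 4} → 4 values.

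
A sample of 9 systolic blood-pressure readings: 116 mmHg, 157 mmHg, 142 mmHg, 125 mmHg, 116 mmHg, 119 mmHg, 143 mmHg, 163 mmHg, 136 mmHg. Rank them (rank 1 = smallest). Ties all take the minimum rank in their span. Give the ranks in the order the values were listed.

1, 8, 6, 4, 1, 3, 7, 9, 5

Sorted (ascending): 116, 116, 119, 125, 136, 142, 143, 157, 163
The 2 values of 116 occupy positions 1–2 → each gets rank 1.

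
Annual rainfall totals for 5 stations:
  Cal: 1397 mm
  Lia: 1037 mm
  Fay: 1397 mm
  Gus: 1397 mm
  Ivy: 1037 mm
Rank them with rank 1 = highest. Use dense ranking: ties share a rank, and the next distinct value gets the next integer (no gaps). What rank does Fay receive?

Sorted (descending): 1397, 1397, 1397, 1037, 1037
The 3 values of 1397 share dense rank 1.
The 2 values of 1037 share dense rank 2.
Fay has value 1397 mm → rank 1.

1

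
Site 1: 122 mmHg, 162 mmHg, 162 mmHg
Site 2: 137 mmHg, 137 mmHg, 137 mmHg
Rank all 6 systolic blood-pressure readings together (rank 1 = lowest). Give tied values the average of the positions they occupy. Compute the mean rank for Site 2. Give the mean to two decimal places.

3.00

Sorted (ascending): 122, 137, 137, 137, 162, 162
The 3 values of 137 occupy positions 2–4 → average rank 3.
The 2 values of 162 occupy positions 5–6 → average rank (5+6)/2 = 5.5.
Site 2 values → pooled ranks: 137→3, 137→3, 137→3
Mean rank = (3 + 3 + 3) / 3 = 3.00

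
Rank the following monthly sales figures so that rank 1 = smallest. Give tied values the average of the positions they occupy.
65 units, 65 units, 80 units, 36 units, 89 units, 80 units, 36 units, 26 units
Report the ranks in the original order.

4.5, 4.5, 6.5, 2.5, 8, 6.5, 2.5, 1

Sorted (ascending): 26, 36, 36, 65, 65, 80, 80, 89
The 2 values of 36 occupy positions 2–3 → average rank (2+3)/2 = 2.5.
The 2 values of 65 occupy positions 4–5 → average rank (4+5)/2 = 4.5.
The 2 values of 80 occupy positions 6–7 → average rank (6+7)/2 = 6.5.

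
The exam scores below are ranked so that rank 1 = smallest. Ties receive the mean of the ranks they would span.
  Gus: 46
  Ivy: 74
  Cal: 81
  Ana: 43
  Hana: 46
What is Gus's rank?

Sorted (ascending): 43, 46, 46, 74, 81
The 2 values of 46 occupy positions 2–3 → average rank (2+3)/2 = 2.5.
Gus has value 46 → rank 2.5.

2.5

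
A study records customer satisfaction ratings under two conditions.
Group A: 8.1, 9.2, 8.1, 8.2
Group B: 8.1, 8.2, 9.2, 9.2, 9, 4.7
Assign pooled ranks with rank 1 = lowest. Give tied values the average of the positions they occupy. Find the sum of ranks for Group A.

Sorted (ascending): 4.7, 8.1, 8.1, 8.1, 8.2, 8.2, 9, 9.2, 9.2, 9.2
The 3 values of 8.1 occupy positions 2–4 → average rank 3.
The 2 values of 8.2 occupy positions 5–6 → average rank (5+6)/2 = 5.5.
The 3 values of 9.2 occupy positions 8–10 → average rank 9.
Group A values → pooled ranks: 8.1→3, 9.2→9, 8.1→3, 8.2→5.5
Rank sum = 3 + 9 + 3 + 5.5 = 20.5

20.5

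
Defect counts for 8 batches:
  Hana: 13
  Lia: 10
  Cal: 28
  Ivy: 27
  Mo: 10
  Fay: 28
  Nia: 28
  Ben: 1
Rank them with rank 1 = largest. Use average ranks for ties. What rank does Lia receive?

6.5

Sorted (descending): 28, 28, 28, 27, 13, 10, 10, 1
The 3 values of 28 occupy positions 1–3 → average rank 2.
The 2 values of 10 occupy positions 6–7 → average rank (6+7)/2 = 6.5.
Lia has value 10 → rank 6.5.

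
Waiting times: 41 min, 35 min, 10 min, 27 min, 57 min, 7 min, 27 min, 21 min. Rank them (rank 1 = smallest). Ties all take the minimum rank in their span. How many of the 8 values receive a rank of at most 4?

Sorted (ascending): 7, 10, 21, 27, 27, 35, 41, 57
The 2 values of 27 occupy positions 4–5 → each gets rank 4.
Ranks ≤ 4: {1, 2, 3, 4, 4} → 5 values.

5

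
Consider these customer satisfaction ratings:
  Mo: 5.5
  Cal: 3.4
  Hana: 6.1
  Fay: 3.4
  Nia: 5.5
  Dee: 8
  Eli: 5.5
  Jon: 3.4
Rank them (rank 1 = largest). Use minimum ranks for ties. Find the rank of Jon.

6

Sorted (descending): 8, 6.1, 5.5, 5.5, 5.5, 3.4, 3.4, 3.4
The 3 values of 5.5 occupy positions 3–5 → each gets rank 3.
The 3 values of 3.4 occupy positions 6–8 → each gets rank 6.
Jon has value 3.4 → rank 6.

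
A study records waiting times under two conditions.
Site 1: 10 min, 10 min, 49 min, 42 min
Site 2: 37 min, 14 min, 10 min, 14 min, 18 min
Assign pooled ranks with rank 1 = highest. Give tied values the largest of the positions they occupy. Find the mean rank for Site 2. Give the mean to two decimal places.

Sorted (descending): 49, 42, 37, 18, 14, 14, 10, 10, 10
The 2 values of 14 occupy positions 5–6 → each gets rank 6.
The 3 values of 10 occupy positions 7–9 → each gets rank 9.
Site 2 values → pooled ranks: 37→3, 14→6, 10→9, 14→6, 18→4
Mean rank = (3 + 6 + 9 + 6 + 4) / 5 = 5.60

5.60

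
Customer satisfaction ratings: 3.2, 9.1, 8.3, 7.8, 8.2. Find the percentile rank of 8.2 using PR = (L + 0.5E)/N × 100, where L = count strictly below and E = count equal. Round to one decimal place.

50.0

N = 5.
Strictly below 8.2: 2. Equal to 8.2: 1.
PR = (2 + 0.5·1)/5 × 100 = 50.0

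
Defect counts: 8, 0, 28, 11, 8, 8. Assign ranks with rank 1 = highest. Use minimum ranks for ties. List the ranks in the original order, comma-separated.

Sorted (descending): 28, 11, 8, 8, 8, 0
The 3 values of 8 occupy positions 3–5 → each gets rank 3.

3, 6, 1, 2, 3, 3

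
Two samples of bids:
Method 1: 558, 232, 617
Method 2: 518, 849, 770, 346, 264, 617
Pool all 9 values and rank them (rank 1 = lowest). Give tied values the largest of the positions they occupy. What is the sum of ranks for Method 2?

33

Sorted (ascending): 232, 264, 346, 518, 558, 617, 617, 770, 849
The 2 values of 617 occupy positions 6–7 → each gets rank 7.
Method 2 values → pooled ranks: 518→4, 849→9, 770→8, 346→3, 264→2, 617→7
Rank sum = 4 + 9 + 8 + 3 + 2 + 7 = 33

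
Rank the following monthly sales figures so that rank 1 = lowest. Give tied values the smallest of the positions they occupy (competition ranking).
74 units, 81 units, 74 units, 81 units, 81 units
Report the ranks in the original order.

1, 3, 1, 3, 3

Sorted (ascending): 74, 74, 81, 81, 81
The 2 values of 74 occupy positions 1–2 → each gets rank 1.
The 3 values of 81 occupy positions 3–5 → each gets rank 3.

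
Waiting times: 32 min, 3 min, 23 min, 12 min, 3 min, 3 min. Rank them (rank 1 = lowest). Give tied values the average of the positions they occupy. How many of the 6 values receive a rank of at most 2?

Sorted (ascending): 3, 3, 3, 12, 23, 32
The 3 values of 3 occupy positions 1–3 → average rank 2.
Ranks ≤ 2: {2, 2, 2} → 3 values.

3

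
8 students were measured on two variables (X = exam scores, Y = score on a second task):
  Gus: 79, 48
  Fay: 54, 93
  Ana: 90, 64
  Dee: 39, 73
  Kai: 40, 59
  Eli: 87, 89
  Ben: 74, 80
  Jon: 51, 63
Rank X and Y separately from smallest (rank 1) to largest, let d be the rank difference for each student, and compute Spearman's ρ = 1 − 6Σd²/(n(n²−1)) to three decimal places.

Ranks of variable 1: 6, 4, 8, 1, 2, 7, 5, 3
Ranks of variable 2: 1, 8, 4, 5, 2, 7, 6, 3
d = r₁ − r₂: 5, -4, 4, -4, 0, 0, -1, 0
d²: 25, 16, 16, 16, 0, 0, 1, 0; Σd² = 74
ρ = 1 − 6·74/(8·63) = 1 − 444/504 = 0.119

0.119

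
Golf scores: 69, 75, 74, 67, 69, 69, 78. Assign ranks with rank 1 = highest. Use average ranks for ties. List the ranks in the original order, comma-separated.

5, 2, 3, 7, 5, 5, 1

Sorted (descending): 78, 75, 74, 69, 69, 69, 67
The 3 values of 69 occupy positions 4–6 → average rank 5.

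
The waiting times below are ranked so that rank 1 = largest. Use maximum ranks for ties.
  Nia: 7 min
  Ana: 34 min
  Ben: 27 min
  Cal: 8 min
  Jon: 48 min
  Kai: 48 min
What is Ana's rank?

Sorted (descending): 48, 48, 34, 27, 8, 7
The 2 values of 48 occupy positions 1–2 → each gets rank 2.
Ana has value 34 min → rank 3.

3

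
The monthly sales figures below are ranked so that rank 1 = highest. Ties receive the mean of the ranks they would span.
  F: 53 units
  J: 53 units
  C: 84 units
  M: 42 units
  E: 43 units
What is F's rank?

Sorted (descending): 84, 53, 53, 43, 42
The 2 values of 53 occupy positions 2–3 → average rank (2+3)/2 = 2.5.
F has value 53 units → rank 2.5.

2.5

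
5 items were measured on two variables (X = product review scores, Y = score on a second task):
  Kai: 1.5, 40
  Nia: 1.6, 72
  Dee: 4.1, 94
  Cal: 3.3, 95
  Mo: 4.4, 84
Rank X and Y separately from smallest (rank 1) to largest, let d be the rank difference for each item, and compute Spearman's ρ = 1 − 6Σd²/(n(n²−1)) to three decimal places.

Ranks of variable 1: 1, 2, 4, 3, 5
Ranks of variable 2: 1, 2, 4, 5, 3
d = r₁ − r₂: 0, 0, 0, -2, 2
d²: 0, 0, 0, 4, 4; Σd² = 8
ρ = 1 − 6·8/(5·24) = 1 − 48/120 = 0.600

0.600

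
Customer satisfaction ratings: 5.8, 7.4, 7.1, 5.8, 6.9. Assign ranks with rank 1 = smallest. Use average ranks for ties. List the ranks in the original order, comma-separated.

1.5, 5, 4, 1.5, 3

Sorted (ascending): 5.8, 5.8, 6.9, 7.1, 7.4
The 2 values of 5.8 occupy positions 1–2 → average rank (1+2)/2 = 1.5.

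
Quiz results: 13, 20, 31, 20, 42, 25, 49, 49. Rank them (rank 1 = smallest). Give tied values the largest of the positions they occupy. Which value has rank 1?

Sorted (ascending): 13, 20, 20, 25, 31, 42, 49, 49
The 2 values of 20 occupy positions 2–3 → each gets rank 3.
The 2 values of 49 occupy positions 7–8 → each gets rank 8.
Rank 1 → value 13.

13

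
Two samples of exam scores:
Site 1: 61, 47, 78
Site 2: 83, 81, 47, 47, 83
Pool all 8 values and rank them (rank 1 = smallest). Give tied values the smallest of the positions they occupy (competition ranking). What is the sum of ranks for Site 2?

Sorted (ascending): 47, 47, 47, 61, 78, 81, 83, 83
The 3 values of 47 occupy positions 1–3 → each gets rank 1.
The 2 values of 83 occupy positions 7–8 → each gets rank 7.
Site 2 values → pooled ranks: 83→7, 81→6, 47→1, 47→1, 83→7
Rank sum = 7 + 6 + 1 + 1 + 7 = 22

22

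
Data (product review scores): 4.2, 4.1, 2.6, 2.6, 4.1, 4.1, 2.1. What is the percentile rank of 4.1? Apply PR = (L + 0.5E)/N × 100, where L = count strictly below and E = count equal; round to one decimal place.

64.3

N = 7.
Strictly below 4.1: 3. Equal to 4.1: 3.
PR = (3 + 0.5·3)/7 × 100 = 64.3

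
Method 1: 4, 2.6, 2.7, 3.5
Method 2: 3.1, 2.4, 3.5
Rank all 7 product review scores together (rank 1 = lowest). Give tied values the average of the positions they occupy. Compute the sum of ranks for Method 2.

10.5

Sorted (ascending): 2.4, 2.6, 2.7, 3.1, 3.5, 3.5, 4
The 2 values of 3.5 occupy positions 5–6 → average rank (5+6)/2 = 5.5.
Method 2 values → pooled ranks: 3.1→4, 2.4→1, 3.5→5.5
Rank sum = 4 + 1 + 5.5 = 10.5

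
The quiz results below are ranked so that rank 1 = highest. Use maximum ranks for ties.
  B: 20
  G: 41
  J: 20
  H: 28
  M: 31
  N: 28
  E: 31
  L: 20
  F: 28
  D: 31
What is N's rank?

Sorted (descending): 41, 31, 31, 31, 28, 28, 28, 20, 20, 20
The 3 values of 31 occupy positions 2–4 → each gets rank 4.
The 3 values of 28 occupy positions 5–7 → each gets rank 7.
The 3 values of 20 occupy positions 8–10 → each gets rank 10.
N has value 28 → rank 7.

7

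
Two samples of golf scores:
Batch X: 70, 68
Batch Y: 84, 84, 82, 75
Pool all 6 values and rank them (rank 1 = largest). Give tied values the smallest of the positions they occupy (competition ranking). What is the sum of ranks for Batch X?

11

Sorted (descending): 84, 84, 82, 75, 70, 68
The 2 values of 84 occupy positions 1–2 → each gets rank 1.
Batch X values → pooled ranks: 70→5, 68→6
Rank sum = 5 + 6 = 11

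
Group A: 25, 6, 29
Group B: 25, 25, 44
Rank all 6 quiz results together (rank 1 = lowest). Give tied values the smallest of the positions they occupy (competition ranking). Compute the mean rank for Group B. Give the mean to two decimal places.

Sorted (ascending): 6, 25, 25, 25, 29, 44
The 3 values of 25 occupy positions 2–4 → each gets rank 2.
Group B values → pooled ranks: 25→2, 25→2, 44→6
Mean rank = (2 + 2 + 6) / 3 = 3.33

3.33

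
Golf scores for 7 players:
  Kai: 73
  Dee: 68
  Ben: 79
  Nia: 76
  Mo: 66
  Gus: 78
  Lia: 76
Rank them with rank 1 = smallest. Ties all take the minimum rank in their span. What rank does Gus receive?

6

Sorted (ascending): 66, 68, 73, 76, 76, 78, 79
The 2 values of 76 occupy positions 4–5 → each gets rank 4.
Gus has value 78 → rank 6.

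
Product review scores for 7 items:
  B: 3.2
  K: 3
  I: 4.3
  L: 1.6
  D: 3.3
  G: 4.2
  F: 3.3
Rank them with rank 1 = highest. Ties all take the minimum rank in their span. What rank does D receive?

3

Sorted (descending): 4.3, 4.2, 3.3, 3.3, 3.2, 3, 1.6
The 2 values of 3.3 occupy positions 3–4 → each gets rank 3.
D has value 3.3 → rank 3.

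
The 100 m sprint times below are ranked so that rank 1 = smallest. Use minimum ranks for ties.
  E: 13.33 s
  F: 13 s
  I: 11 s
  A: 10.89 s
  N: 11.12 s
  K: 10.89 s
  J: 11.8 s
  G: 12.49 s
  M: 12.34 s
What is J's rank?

5

Sorted (ascending): 10.89, 10.89, 11, 11.12, 11.8, 12.34, 12.49, 13, 13.33
The 2 values of 10.89 occupy positions 1–2 → each gets rank 1.
J has value 11.8 s → rank 5.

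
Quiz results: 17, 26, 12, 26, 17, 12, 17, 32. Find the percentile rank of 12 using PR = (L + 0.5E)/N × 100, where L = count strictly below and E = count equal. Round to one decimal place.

12.5

N = 8.
Strictly below 12: 0. Equal to 12: 2.
PR = (0 + 0.5·2)/8 × 100 = 12.5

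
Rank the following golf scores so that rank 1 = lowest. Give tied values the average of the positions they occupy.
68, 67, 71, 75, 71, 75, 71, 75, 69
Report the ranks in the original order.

Sorted (ascending): 67, 68, 69, 71, 71, 71, 75, 75, 75
The 3 values of 71 occupy positions 4–6 → average rank 5.
The 3 values of 75 occupy positions 7–9 → average rank 8.

2, 1, 5, 8, 5, 8, 5, 8, 3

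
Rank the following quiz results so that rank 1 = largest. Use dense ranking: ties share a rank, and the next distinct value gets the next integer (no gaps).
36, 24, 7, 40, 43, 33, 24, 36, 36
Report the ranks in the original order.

3, 5, 6, 2, 1, 4, 5, 3, 3

Sorted (descending): 43, 40, 36, 36, 36, 33, 24, 24, 7
The 3 values of 36 share dense rank 3.
The 2 values of 24 share dense rank 5.
Remaining distinct values take the next consecutive integers.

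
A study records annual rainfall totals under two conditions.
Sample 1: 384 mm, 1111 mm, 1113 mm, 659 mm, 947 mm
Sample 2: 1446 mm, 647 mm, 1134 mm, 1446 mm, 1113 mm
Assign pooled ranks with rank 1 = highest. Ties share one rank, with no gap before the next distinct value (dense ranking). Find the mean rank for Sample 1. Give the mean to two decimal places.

5.20

Sorted (descending): 1446, 1446, 1134, 1113, 1113, 1111, 947, 659, 647, 384
The 2 values of 1446 share dense rank 1.
The 2 values of 1113 share dense rank 3.
Remaining distinct values take the next consecutive integers.
Sample 1 values → pooled ranks: 384→8, 1111→4, 1113→3, 659→6, 947→5
Mean rank = (8 + 4 + 3 + 6 + 5) / 5 = 5.20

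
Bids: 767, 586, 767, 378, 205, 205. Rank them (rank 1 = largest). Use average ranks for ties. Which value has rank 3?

Sorted (descending): 767, 767, 586, 378, 205, 205
The 2 values of 767 occupy positions 1–2 → average rank (1+2)/2 = 1.5.
The 2 values of 205 occupy positions 5–6 → average rank (5+6)/2 = 5.5.
Rank 3 → value 586.

586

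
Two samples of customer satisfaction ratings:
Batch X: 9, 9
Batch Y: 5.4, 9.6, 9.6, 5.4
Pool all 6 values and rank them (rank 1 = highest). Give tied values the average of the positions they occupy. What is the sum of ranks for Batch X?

Sorted (descending): 9.6, 9.6, 9, 9, 5.4, 5.4
The 2 values of 9.6 occupy positions 1–2 → average rank (1+2)/2 = 1.5.
The 2 values of 9 occupy positions 3–4 → average rank (3+4)/2 = 3.5.
The 2 values of 5.4 occupy positions 5–6 → average rank (5+6)/2 = 5.5.
Batch X values → pooled ranks: 9→3.5, 9→3.5
Rank sum = 3.5 + 3.5 = 7

7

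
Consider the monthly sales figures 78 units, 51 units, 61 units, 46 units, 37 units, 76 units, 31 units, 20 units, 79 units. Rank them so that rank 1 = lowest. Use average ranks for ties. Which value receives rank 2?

Sorted (ascending): 20, 31, 37, 46, 51, 61, 76, 78, 79
No ties — each value takes its position as its rank.
Rank 2 → value 31.

31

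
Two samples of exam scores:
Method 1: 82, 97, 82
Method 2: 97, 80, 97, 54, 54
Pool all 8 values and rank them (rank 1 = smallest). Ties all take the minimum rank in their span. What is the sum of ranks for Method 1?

Sorted (ascending): 54, 54, 80, 82, 82, 97, 97, 97
The 2 values of 54 occupy positions 1–2 → each gets rank 1.
The 2 values of 82 occupy positions 4–5 → each gets rank 4.
The 3 values of 97 occupy positions 6–8 → each gets rank 6.
Method 1 values → pooled ranks: 82→4, 97→6, 82→4
Rank sum = 4 + 6 + 4 = 14

14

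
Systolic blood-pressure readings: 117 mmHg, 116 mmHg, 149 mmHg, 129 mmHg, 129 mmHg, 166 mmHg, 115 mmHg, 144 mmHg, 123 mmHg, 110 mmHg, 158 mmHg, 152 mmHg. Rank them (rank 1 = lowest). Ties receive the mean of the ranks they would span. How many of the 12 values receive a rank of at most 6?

5

Sorted (ascending): 110, 115, 116, 117, 123, 129, 129, 144, 149, 152, 158, 166
The 2 values of 129 occupy positions 6–7 → average rank (6+7)/2 = 6.5.
Ranks ≤ 6: {1, 2, 3, 4, 5} → 5 values.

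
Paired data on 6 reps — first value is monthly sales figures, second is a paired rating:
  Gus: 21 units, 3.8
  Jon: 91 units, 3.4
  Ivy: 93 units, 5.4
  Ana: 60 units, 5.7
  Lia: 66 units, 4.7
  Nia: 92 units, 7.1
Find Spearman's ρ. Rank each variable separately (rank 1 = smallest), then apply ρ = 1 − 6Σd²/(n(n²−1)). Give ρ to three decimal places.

0.314

Ranks of variable 1: 1, 4, 6, 2, 3, 5
Ranks of variable 2: 2, 1, 4, 5, 3, 6
d = r₁ − r₂: -1, 3, 2, -3, 0, -1
d²: 1, 9, 4, 9, 0, 1; Σd² = 24
ρ = 1 − 6·24/(6·35) = 1 − 144/210 = 0.314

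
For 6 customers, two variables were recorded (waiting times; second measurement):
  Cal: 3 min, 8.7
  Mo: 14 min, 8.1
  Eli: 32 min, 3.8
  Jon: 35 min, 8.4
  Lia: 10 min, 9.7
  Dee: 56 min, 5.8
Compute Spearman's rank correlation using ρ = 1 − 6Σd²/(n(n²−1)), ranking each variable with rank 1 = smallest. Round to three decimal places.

Ranks of variable 1: 1, 3, 4, 5, 2, 6
Ranks of variable 2: 5, 3, 1, 4, 6, 2
d = r₁ − r₂: -4, 0, 3, 1, -4, 4
d²: 16, 0, 9, 1, 16, 16; Σd² = 58
ρ = 1 − 6·58/(6·35) = 1 − 348/210 = -0.657

-0.657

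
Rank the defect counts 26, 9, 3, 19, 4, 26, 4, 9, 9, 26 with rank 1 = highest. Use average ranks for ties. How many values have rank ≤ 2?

Sorted (descending): 26, 26, 26, 19, 9, 9, 9, 4, 4, 3
The 3 values of 26 occupy positions 1–3 → average rank 2.
The 3 values of 9 occupy positions 5–7 → average rank 6.
The 2 values of 4 occupy positions 8–9 → average rank (8+9)/2 = 8.5.
Ranks ≤ 2: {2, 2, 2} → 3 values.

3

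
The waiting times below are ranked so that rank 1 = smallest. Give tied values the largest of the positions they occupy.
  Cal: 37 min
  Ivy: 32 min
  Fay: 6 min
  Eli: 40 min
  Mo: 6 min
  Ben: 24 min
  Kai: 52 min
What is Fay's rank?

Sorted (ascending): 6, 6, 24, 32, 37, 40, 52
The 2 values of 6 occupy positions 1–2 → each gets rank 2.
Fay has value 6 min → rank 2.

2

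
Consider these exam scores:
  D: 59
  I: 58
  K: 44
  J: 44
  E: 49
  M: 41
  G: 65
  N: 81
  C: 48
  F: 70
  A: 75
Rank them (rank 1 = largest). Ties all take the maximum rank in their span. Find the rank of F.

3

Sorted (descending): 81, 75, 70, 65, 59, 58, 49, 48, 44, 44, 41
The 2 values of 44 occupy positions 9–10 → each gets rank 10.
F has value 70 → rank 3.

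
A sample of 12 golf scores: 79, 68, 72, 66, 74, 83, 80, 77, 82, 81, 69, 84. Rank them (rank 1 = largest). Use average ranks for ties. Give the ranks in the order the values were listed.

Sorted (descending): 84, 83, 82, 81, 80, 79, 77, 74, 72, 69, 68, 66
No ties — each value takes its position as its rank.

6, 11, 9, 12, 8, 2, 5, 7, 3, 4, 10, 1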